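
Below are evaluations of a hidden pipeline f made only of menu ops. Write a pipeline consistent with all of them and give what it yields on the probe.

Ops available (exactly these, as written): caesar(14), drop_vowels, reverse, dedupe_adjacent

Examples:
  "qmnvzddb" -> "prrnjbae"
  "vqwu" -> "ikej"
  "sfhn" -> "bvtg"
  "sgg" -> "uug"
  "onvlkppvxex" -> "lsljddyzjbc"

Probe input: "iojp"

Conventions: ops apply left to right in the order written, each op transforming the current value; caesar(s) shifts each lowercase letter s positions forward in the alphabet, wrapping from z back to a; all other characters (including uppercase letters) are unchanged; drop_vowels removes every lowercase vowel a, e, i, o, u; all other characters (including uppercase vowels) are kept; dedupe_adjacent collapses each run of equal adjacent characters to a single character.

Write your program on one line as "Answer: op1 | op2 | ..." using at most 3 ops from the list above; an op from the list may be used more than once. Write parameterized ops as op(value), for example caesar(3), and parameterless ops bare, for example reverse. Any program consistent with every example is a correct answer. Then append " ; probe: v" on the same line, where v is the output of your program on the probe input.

caesar(14) | reverse ; probe: "dxcw"

Check, running the answer program on each example:
  "qmnvzddb" -> "eabjnrrp" -> "prrnjbae"
  "vqwu" -> "jeki" -> "ikej"
  "sfhn" -> "gtvb" -> "bvtg"
  "sgg" -> "guu" -> "uug"
  "onvlkppvxex" -> "cbjzyddjlsl" -> "lsljddyzjbc"
  probe: "iojp" -> "wcxd" -> "dxcw"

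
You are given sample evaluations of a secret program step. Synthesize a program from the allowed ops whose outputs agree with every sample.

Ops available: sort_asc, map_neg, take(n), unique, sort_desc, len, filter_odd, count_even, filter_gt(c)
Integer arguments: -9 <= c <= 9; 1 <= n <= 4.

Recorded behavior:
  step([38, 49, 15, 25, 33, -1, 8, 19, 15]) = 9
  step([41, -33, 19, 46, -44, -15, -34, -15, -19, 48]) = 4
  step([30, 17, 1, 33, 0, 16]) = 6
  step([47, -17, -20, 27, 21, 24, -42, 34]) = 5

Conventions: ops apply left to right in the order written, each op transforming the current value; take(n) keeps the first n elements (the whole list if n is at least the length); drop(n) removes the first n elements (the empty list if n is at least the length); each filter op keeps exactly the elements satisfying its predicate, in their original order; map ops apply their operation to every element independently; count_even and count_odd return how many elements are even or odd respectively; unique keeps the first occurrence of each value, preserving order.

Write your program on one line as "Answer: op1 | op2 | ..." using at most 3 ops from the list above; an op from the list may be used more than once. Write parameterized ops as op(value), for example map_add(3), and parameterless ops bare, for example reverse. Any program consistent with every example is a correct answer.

sort_desc | filter_gt(-9) | len

Check, running the answer program on each example:
  [38, 49, 15, 25, 33, -1, 8, 19, 15] -> [49, 38, 33, 25, 19, 15, 15, 8, -1] -> [49, 38, 33, 25, 19, 15, 15, 8, -1] -> 9
  [41, -33, 19, 46, -44, -15, -34, -15, -19, 48] -> [48, 46, 41, 19, -15, -15, -19, -33, -34, -44] -> [48, 46, 41, 19] -> 4
  [30, 17, 1, 33, 0, 16] -> [33, 30, 17, 16, 1, 0] -> [33, 30, 17, 16, 1, 0] -> 6
  [47, -17, -20, 27, 21, 24, -42, 34] -> [47, 34, 27, 24, 21, -17, -20, -42] -> [47, 34, 27, 24, 21] -> 5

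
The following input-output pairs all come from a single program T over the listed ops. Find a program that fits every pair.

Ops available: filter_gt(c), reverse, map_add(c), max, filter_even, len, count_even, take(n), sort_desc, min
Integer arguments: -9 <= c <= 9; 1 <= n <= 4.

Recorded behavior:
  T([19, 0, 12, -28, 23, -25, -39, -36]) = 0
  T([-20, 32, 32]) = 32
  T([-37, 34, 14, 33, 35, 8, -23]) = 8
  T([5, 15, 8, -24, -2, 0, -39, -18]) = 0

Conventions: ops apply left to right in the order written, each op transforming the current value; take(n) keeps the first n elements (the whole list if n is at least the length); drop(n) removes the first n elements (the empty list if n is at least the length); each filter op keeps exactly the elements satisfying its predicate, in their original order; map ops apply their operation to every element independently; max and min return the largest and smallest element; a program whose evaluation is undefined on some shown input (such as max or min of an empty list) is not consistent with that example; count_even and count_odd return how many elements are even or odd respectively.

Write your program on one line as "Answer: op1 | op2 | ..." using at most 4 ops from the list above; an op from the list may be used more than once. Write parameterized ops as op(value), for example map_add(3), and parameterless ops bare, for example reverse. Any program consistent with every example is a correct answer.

reverse | filter_gt(-2) | min

Check, running the answer program on each example:
  [19, 0, 12, -28, 23, -25, -39, -36] -> [-36, -39, -25, 23, -28, 12, 0, 19] -> [23, 12, 0, 19] -> 0
  [-20, 32, 32] -> [32, 32, -20] -> [32, 32] -> 32
  [-37, 34, 14, 33, 35, 8, -23] -> [-23, 8, 35, 33, 14, 34, -37] -> [8, 35, 33, 14, 34] -> 8
  [5, 15, 8, -24, -2, 0, -39, -18] -> [-18, -39, 0, -2, -24, 8, 15, 5] -> [0, 8, 15, 5] -> 0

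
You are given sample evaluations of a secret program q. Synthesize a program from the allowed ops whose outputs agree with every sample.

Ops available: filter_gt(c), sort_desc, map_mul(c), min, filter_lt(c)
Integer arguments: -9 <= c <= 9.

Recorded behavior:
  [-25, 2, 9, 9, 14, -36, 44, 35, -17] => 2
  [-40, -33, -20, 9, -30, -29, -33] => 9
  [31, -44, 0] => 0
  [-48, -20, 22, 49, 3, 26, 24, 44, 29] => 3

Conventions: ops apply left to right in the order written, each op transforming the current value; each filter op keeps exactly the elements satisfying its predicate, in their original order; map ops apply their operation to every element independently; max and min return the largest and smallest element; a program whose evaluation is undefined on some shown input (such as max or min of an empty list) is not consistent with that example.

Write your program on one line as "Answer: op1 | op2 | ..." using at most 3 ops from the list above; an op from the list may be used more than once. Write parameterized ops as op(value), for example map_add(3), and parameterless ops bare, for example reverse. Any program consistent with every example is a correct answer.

sort_desc | filter_gt(-2) | min

Check, running the answer program on each example:
  [-25, 2, 9, 9, 14, -36, 44, 35, -17] -> [44, 35, 14, 9, 9, 2, -17, -25, -36] -> [44, 35, 14, 9, 9, 2] -> 2
  [-40, -33, -20, 9, -30, -29, -33] -> [9, -20, -29, -30, -33, -33, -40] -> [9] -> 9
  [31, -44, 0] -> [31, 0, -44] -> [31, 0] -> 0
  [-48, -20, 22, 49, 3, 26, 24, 44, 29] -> [49, 44, 29, 26, 24, 22, 3, -20, -48] -> [49, 44, 29, 26, 24, 22, 3] -> 3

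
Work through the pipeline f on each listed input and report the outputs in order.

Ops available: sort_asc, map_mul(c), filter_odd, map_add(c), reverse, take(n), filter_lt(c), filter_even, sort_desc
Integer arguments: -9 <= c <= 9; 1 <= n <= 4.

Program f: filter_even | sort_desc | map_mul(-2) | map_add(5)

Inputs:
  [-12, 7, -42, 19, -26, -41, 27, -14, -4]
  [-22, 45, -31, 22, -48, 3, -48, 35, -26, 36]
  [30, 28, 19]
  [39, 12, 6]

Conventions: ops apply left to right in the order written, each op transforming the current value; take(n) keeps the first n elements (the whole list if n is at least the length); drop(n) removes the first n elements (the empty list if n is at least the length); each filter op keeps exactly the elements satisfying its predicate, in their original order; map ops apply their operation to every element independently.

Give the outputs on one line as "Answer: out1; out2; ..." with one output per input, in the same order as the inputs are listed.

Execution, op by op:
  [-12, 7, -42, 19, -26, -41, 27, -14, -4] -> [-12, -42, -26, -14, -4] -> [-4, -12, -14, -26, -42] -> [8, 24, 28, 52, 84] -> [13, 29, 33, 57, 89]
  [-22, 45, -31, 22, -48, 3, -48, 35, -26, 36] -> [-22, 22, -48, -48, -26, 36] -> [36, 22, -22, -26, -48, -48] -> [-72, -44, 44, 52, 96, 96] -> [-67, -39, 49, 57, 101, 101]
  [30, 28, 19] -> [30, 28] -> [30, 28] -> [-60, -56] -> [-55, -51]
  [39, 12, 6] -> [12, 6] -> [12, 6] -> [-24, -12] -> [-19, -7]

[13, 29, 33, 57, 89]; [-67, -39, 49, 57, 101, 101]; [-55, -51]; [-19, -7]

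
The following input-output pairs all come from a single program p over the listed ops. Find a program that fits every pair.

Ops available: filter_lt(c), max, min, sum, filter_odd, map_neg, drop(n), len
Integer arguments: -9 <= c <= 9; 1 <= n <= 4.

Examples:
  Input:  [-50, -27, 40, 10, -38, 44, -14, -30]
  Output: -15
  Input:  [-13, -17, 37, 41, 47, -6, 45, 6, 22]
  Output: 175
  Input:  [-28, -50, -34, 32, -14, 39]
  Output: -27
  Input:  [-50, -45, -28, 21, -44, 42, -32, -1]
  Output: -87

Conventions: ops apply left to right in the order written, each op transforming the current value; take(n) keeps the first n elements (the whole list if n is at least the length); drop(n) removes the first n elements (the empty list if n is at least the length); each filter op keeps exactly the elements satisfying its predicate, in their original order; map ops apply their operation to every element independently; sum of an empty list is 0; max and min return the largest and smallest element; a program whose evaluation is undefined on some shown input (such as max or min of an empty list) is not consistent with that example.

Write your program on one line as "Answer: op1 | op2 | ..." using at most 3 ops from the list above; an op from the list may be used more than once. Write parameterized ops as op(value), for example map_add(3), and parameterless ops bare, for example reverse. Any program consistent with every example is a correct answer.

drop(1) | sum

Check, running the answer program on each example:
  [-50, -27, 40, 10, -38, 44, -14, -30] -> [-27, 40, 10, -38, 44, -14, -30] -> -15
  [-13, -17, 37, 41, 47, -6, 45, 6, 22] -> [-17, 37, 41, 47, -6, 45, 6, 22] -> 175
  [-28, -50, -34, 32, -14, 39] -> [-50, -34, 32, -14, 39] -> -27
  [-50, -45, -28, 21, -44, 42, -32, -1] -> [-45, -28, 21, -44, 42, -32, -1] -> -87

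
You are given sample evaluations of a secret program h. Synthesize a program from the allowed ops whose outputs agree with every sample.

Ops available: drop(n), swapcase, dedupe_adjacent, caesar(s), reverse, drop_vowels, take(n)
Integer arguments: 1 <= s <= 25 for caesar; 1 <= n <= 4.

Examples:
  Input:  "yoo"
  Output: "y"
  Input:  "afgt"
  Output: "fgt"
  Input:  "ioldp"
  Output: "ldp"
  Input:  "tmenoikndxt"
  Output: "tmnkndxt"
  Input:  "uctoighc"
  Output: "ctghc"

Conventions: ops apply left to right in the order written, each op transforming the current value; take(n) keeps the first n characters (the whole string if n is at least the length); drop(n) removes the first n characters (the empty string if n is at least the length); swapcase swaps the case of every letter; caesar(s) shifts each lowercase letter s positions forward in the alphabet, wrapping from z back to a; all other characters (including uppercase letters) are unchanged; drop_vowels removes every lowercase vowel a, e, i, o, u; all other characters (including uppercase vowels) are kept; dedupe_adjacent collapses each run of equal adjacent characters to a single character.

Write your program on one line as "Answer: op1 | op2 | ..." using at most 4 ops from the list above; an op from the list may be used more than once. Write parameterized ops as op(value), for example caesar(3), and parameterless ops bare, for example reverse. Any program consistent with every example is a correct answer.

reverse | drop_vowels | reverse

Check, running the answer program on each example:
  "yoo" -> "ooy" -> "y" -> "y"
  "afgt" -> "tgfa" -> "tgf" -> "fgt"
  "ioldp" -> "pdloi" -> "pdl" -> "ldp"
  "tmenoikndxt" -> "txdnkionemt" -> "txdnknmt" -> "tmnkndxt"
  "uctoighc" -> "chgiotcu" -> "chgtc" -> "ctghc"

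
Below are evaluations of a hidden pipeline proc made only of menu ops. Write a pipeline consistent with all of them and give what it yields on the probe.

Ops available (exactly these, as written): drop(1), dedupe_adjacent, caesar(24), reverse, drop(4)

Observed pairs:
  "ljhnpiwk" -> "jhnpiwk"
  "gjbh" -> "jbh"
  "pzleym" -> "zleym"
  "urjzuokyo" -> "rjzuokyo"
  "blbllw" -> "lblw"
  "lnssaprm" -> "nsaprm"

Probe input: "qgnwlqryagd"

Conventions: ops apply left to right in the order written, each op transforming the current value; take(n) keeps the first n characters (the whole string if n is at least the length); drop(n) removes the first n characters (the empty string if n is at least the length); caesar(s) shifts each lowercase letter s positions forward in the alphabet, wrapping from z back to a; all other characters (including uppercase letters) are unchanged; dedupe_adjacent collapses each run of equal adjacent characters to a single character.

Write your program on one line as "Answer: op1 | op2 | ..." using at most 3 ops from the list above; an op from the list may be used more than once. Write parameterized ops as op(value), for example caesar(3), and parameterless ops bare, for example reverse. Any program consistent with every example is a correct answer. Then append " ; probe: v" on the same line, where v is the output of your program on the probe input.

dedupe_adjacent | drop(1) ; probe: "gnwlqryagd"

Check, running the answer program on each example:
  "ljhnpiwk" -> "ljhnpiwk" -> "jhnpiwk"
  "gjbh" -> "gjbh" -> "jbh"
  "pzleym" -> "pzleym" -> "zleym"
  "urjzuokyo" -> "urjzuokyo" -> "rjzuokyo"
  "blbllw" -> "blblw" -> "lblw"
  "lnssaprm" -> "lnsaprm" -> "nsaprm"
  probe: "qgnwlqryagd" -> "qgnwlqryagd" -> "gnwlqryagd"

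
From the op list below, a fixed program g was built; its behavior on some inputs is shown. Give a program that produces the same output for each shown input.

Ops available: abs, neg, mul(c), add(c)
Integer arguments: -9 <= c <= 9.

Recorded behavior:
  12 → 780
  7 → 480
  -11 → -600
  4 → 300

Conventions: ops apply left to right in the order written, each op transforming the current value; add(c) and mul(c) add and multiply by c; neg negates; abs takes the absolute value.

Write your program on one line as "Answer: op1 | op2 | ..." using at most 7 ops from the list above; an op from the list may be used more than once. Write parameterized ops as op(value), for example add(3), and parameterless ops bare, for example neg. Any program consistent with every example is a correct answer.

neg | mul(4) | add(-4) | mul(-5) | mul(-3) | neg

Check, running the answer program on each example:
  12 -> -12 -> -48 -> -52 -> 260 -> -780 -> 780
  7 -> -7 -> -28 -> -32 -> 160 -> -480 -> 480
  -11 -> 11 -> 44 -> 40 -> -200 -> 600 -> -600
  4 -> -4 -> -16 -> -20 -> 100 -> -300 -> 300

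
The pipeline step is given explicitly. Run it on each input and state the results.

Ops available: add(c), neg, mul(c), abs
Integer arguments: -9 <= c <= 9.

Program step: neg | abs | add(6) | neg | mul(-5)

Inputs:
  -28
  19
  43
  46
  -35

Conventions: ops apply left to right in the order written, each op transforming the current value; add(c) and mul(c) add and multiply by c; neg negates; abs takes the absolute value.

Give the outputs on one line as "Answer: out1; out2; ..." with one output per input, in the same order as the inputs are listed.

Execution, op by op:
  -28 -> 28 -> 28 -> 34 -> -34 -> 170
  19 -> -19 -> 19 -> 25 -> -25 -> 125
  43 -> -43 -> 43 -> 49 -> -49 -> 245
  46 -> -46 -> 46 -> 52 -> -52 -> 260
  -35 -> 35 -> 35 -> 41 -> -41 -> 205

170; 125; 245; 260; 205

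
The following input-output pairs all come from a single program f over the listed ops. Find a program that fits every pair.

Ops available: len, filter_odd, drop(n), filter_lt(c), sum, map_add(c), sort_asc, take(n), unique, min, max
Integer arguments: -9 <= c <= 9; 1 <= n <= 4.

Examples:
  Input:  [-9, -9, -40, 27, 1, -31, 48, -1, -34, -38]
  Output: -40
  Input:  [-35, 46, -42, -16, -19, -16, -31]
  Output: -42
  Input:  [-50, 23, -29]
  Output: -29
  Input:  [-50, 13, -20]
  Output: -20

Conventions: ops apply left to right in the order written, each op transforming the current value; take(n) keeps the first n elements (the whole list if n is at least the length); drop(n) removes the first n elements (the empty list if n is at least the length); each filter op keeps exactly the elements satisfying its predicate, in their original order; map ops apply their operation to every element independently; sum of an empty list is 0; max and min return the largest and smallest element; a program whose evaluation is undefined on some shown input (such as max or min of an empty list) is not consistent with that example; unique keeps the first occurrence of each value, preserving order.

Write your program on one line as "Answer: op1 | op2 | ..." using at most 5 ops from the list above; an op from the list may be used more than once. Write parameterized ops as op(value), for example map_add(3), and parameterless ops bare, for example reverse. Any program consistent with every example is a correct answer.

drop(2) | filter_lt(2) | take(1) | max

Check, running the answer program on each example:
  [-9, -9, -40, 27, 1, -31, 48, -1, -34, -38] -> [-40, 27, 1, -31, 48, -1, -34, -38] -> [-40, 1, -31, -1, -34, -38] -> [-40] -> -40
  [-35, 46, -42, -16, -19, -16, -31] -> [-42, -16, -19, -16, -31] -> [-42, -16, -19, -16, -31] -> [-42] -> -42
  [-50, 23, -29] -> [-29] -> [-29] -> [-29] -> -29
  [-50, 13, -20] -> [-20] -> [-20] -> [-20] -> -20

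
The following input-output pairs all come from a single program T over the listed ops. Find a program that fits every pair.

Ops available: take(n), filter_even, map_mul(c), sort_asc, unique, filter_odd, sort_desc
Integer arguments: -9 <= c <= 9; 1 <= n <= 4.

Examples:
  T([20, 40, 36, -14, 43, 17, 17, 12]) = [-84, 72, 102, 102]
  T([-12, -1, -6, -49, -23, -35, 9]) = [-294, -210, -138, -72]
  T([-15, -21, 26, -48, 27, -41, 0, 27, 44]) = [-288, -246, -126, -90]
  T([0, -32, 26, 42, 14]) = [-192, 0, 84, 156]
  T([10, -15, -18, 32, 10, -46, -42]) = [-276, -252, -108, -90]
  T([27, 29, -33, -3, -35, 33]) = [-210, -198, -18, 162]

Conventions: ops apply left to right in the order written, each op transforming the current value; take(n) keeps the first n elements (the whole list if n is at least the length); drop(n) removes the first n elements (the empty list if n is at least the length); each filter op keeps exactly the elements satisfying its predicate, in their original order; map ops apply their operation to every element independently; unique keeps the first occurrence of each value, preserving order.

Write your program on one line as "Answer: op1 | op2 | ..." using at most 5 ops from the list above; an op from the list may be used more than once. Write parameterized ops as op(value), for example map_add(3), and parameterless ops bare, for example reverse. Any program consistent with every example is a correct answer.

sort_desc | map_mul(6) | sort_asc | take(4)

Check, running the answer program on each example:
  [20, 40, 36, -14, 43, 17, 17, 12] -> [43, 40, 36, 20, 17, 17, 12, -14] -> [258, 240, 216, 120, 102, 102, 72, -84] -> [-84, 72, 102, 102, 120, 216, 240, 258] -> [-84, 72, 102, 102]
  [-12, -1, -6, -49, -23, -35, 9] -> [9, -1, -6, -12, -23, -35, -49] -> [54, -6, -36, -72, -138, -210, -294] -> [-294, -210, -138, -72, -36, -6, 54] -> [-294, -210, -138, -72]
  [-15, -21, 26, -48, 27, -41, 0, 27, 44] -> [44, 27, 27, 26, 0, -15, -21, -41, -48] -> [264, 162, 162, 156, 0, -90, -126, -246, -288] -> [-288, -246, -126, -90, 0, 156, 162, 162, 264] -> [-288, -246, -126, -90]
  [0, -32, 26, 42, 14] -> [42, 26, 14, 0, -32] -> [252, 156, 84, 0, -192] -> [-192, 0, 84, 156, 252] -> [-192, 0, 84, 156]
  [10, -15, -18, 32, 10, -46, -42] -> [32, 10, 10, -15, -18, -42, -46] -> [192, 60, 60, -90, -108, -252, -276] -> [-276, -252, -108, -90, 60, 60, 192] -> [-276, -252, -108, -90]
  [27, 29, -33, -3, -35, 33] -> [33, 29, 27, -3, -33, -35] -> [198, 174, 162, -18, -198, -210] -> [-210, -198, -18, 162, 174, 198] -> [-210, -198, -18, 162]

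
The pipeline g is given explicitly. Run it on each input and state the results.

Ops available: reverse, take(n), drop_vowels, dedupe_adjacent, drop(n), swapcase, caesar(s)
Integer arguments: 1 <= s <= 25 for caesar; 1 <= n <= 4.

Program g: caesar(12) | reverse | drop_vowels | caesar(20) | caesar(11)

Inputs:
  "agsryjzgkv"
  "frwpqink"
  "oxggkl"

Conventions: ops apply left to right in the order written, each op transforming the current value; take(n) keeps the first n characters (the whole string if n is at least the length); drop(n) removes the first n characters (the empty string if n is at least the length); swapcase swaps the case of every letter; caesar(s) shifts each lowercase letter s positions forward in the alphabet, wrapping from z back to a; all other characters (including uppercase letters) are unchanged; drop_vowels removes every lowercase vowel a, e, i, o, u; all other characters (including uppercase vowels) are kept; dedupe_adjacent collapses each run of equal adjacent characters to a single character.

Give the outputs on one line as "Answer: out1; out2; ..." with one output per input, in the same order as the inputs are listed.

Execution, op by op:
  "agsryjzgkv" -> "msedkvlswh" -> "hwslvkdesm" -> "hwslvkdsm" -> "bqmfpexmg" -> "mbxqapixr"
  "frwpqink" -> "rdibcuzw" -> "wzucbidr" -> "wzcbdr" -> "qtwvxl" -> "behgiw"
  "oxggkl" -> "ajsswx" -> "xwssja" -> "xwssj" -> "rqmmd" -> "cbxxo"

"mbxqapixr"; "behgiw"; "cbxxo"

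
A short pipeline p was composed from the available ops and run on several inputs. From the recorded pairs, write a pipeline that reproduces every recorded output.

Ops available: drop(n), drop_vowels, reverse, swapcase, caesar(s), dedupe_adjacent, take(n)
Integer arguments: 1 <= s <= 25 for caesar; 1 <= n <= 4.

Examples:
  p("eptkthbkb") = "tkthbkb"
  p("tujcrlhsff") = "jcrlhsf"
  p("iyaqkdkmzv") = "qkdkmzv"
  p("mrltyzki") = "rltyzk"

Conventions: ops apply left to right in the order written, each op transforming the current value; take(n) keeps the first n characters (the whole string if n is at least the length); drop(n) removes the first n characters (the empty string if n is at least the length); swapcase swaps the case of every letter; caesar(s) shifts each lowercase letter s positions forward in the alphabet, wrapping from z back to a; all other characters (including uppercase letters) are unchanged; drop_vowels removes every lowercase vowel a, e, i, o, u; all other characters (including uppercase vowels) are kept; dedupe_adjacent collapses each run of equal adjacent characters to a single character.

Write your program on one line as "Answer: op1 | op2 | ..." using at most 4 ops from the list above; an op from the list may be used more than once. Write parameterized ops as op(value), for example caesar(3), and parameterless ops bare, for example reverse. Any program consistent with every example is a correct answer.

drop_vowels | dedupe_adjacent | drop(1)

Check, running the answer program on each example:
  "eptkthbkb" -> "ptkthbkb" -> "ptkthbkb" -> "tkthbkb"
  "tujcrlhsff" -> "tjcrlhsff" -> "tjcrlhsf" -> "jcrlhsf"
  "iyaqkdkmzv" -> "yqkdkmzv" -> "yqkdkmzv" -> "qkdkmzv"
  "mrltyzki" -> "mrltyzk" -> "mrltyzk" -> "rltyzk"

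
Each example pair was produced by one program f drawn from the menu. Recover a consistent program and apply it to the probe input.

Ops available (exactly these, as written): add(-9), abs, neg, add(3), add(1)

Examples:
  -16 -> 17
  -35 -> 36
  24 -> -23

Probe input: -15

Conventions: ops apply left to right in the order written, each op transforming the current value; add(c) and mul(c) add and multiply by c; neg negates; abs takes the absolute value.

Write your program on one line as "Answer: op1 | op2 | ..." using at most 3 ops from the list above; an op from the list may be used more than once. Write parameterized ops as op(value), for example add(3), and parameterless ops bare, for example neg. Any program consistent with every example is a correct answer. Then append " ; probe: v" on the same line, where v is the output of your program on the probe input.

neg | add(1) ; probe: 16

Check, running the answer program on each example:
  -16 -> 16 -> 17
  -35 -> 35 -> 36
  24 -> -24 -> -23
  probe: -15 -> 15 -> 16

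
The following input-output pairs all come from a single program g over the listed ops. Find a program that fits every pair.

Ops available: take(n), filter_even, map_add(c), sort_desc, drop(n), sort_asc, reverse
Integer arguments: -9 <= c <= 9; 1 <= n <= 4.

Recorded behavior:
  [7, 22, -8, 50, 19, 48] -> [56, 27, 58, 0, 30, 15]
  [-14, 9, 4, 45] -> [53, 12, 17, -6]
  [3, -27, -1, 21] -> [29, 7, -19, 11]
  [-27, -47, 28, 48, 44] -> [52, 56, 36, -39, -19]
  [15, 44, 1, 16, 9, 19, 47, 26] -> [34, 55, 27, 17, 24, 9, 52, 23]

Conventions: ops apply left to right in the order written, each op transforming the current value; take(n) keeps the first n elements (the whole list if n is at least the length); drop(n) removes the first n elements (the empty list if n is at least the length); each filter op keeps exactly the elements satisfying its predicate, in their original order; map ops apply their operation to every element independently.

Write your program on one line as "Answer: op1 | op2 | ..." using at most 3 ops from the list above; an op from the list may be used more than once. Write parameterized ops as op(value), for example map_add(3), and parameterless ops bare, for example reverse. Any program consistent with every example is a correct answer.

map_add(4) | reverse | map_add(4)

Check, running the answer program on each example:
  [7, 22, -8, 50, 19, 48] -> [11, 26, -4, 54, 23, 52] -> [52, 23, 54, -4, 26, 11] -> [56, 27, 58, 0, 30, 15]
  [-14, 9, 4, 45] -> [-10, 13, 8, 49] -> [49, 8, 13, -10] -> [53, 12, 17, -6]
  [3, -27, -1, 21] -> [7, -23, 3, 25] -> [25, 3, -23, 7] -> [29, 7, -19, 11]
  [-27, -47, 28, 48, 44] -> [-23, -43, 32, 52, 48] -> [48, 52, 32, -43, -23] -> [52, 56, 36, -39, -19]
  [15, 44, 1, 16, 9, 19, 47, 26] -> [19, 48, 5, 20, 13, 23, 51, 30] -> [30, 51, 23, 13, 20, 5, 48, 19] -> [34, 55, 27, 17, 24, 9, 52, 23]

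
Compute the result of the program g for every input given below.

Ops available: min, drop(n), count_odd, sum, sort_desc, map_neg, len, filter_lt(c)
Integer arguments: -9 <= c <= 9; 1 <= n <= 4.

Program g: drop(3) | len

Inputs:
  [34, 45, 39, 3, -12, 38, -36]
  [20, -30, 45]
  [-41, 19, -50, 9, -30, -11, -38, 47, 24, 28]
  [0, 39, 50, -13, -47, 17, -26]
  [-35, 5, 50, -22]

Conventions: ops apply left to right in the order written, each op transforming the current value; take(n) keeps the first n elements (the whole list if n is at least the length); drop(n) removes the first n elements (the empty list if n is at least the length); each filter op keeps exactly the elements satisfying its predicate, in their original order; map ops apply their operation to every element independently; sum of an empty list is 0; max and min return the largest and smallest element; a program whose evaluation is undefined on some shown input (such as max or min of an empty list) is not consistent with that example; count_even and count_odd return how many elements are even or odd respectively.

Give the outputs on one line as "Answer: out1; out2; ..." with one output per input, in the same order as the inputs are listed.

Execution, op by op:
  [34, 45, 39, 3, -12, 38, -36] -> [3, -12, 38, -36] -> 4
  [20, -30, 45] -> [] -> 0
  [-41, 19, -50, 9, -30, -11, -38, 47, 24, 28] -> [9, -30, -11, -38, 47, 24, 28] -> 7
  [0, 39, 50, -13, -47, 17, -26] -> [-13, -47, 17, -26] -> 4
  [-35, 5, 50, -22] -> [-22] -> 1

4; 0; 7; 4; 1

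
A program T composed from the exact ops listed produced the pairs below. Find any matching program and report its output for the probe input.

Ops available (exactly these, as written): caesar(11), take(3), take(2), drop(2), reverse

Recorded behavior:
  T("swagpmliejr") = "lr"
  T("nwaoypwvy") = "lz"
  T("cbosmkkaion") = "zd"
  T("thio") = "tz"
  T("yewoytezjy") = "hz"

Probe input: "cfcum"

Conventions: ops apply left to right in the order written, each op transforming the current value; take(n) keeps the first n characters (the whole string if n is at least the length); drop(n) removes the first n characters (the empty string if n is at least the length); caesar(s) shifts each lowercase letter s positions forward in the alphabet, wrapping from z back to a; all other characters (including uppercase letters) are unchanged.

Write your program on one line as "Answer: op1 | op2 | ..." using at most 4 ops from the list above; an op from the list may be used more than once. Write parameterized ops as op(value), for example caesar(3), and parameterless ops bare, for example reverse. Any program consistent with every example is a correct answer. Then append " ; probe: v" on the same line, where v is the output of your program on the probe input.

drop(2) | take(2) | caesar(11) ; probe: "nf"

Check, running the answer program on each example:
  "swagpmliejr" -> "agpmliejr" -> "ag" -> "lr"
  "nwaoypwvy" -> "aoypwvy" -> "ao" -> "lz"
  "cbosmkkaion" -> "osmkkaion" -> "os" -> "zd"
  "thio" -> "io" -> "io" -> "tz"
  "yewoytezjy" -> "woytezjy" -> "wo" -> "hz"
  probe: "cfcum" -> "cum" -> "cu" -> "nf"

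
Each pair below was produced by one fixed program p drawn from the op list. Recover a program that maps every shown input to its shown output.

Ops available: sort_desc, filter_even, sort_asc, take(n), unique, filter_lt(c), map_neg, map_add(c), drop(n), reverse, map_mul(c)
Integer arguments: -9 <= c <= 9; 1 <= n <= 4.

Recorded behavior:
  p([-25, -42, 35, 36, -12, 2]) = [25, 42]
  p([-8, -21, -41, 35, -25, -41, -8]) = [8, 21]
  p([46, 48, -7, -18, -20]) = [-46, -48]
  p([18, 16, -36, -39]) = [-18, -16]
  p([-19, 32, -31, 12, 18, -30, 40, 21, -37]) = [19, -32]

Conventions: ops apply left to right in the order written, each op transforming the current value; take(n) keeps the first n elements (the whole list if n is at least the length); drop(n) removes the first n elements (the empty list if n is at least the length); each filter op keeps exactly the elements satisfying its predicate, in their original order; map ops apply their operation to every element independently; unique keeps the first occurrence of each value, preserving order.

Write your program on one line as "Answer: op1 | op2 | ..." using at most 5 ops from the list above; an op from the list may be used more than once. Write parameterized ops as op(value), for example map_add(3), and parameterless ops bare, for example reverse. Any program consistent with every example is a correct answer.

unique | take(3) | map_neg | take(2)

Check, running the answer program on each example:
  [-25, -42, 35, 36, -12, 2] -> [-25, -42, 35, 36, -12, 2] -> [-25, -42, 35] -> [25, 42, -35] -> [25, 42]
  [-8, -21, -41, 35, -25, -41, -8] -> [-8, -21, -41, 35, -25] -> [-8, -21, -41] -> [8, 21, 41] -> [8, 21]
  [46, 48, -7, -18, -20] -> [46, 48, -7, -18, -20] -> [46, 48, -7] -> [-46, -48, 7] -> [-46, -48]
  [18, 16, -36, -39] -> [18, 16, -36, -39] -> [18, 16, -36] -> [-18, -16, 36] -> [-18, -16]
  [-19, 32, -31, 12, 18, -30, 40, 21, -37] -> [-19, 32, -31, 12, 18, -30, 40, 21, -37] -> [-19, 32, -31] -> [19, -32, 31] -> [19, -32]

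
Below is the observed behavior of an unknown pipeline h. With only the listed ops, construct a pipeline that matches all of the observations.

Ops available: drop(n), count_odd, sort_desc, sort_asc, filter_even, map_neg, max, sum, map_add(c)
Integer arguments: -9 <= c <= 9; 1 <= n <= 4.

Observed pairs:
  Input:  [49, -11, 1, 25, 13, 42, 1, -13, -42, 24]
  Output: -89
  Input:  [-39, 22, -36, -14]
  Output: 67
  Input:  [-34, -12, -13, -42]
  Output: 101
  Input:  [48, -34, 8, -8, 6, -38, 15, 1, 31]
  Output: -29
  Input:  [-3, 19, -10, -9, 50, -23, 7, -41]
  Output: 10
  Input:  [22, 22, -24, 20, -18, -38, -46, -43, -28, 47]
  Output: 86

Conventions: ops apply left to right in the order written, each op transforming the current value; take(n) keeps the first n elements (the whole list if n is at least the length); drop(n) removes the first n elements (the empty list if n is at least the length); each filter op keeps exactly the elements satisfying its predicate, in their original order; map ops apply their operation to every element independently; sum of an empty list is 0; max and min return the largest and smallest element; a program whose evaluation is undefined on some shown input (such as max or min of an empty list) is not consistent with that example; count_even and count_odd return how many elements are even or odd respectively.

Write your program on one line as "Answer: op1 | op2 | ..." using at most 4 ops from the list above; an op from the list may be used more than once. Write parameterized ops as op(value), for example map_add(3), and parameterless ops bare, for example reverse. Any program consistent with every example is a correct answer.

sort_asc | map_neg | sort_asc | sum

Check, running the answer program on each example:
  [49, -11, 1, 25, 13, 42, 1, -13, -42, 24] -> [-42, -13, -11, 1, 1, 13, 24, 25, 42, 49] -> [42, 13, 11, -1, -1, -13, -24, -25, -42, -49] -> [-49, -42, -25, -24, -13, -1, -1, 11, 13, 42] -> -89
  [-39, 22, -36, -14] -> [-39, -36, -14, 22] -> [39, 36, 14, -22] -> [-22, 14, 36, 39] -> 67
  [-34, -12, -13, -42] -> [-42, -34, -13, -12] -> [42, 34, 13, 12] -> [12, 13, 34, 42] -> 101
  [48, -34, 8, -8, 6, -38, 15, 1, 31] -> [-38, -34, -8, 1, 6, 8, 15, 31, 48] -> [38, 34, 8, -1, -6, -8, -15, -31, -48] -> [-48, -31, -15, -8, -6, -1, 8, 34, 38] -> -29
  [-3, 19, -10, -9, 50, -23, 7, -41] -> [-41, -23, -10, -9, -3, 7, 19, 50] -> [41, 23, 10, 9, 3, -7, -19, -50] -> [-50, -19, -7, 3, 9, 10, 23, 41] -> 10
  [22, 22, -24, 20, -18, -38, -46, -43, -28, 47] -> [-46, -43, -38, -28, -24, -18, 20, 22, 22, 47] -> [46, 43, 38, 28, 24, 18, -20, -22, -22, -47] -> [-47, -22, -22, -20, 18, 24, 28, 38, 43, 46] -> 86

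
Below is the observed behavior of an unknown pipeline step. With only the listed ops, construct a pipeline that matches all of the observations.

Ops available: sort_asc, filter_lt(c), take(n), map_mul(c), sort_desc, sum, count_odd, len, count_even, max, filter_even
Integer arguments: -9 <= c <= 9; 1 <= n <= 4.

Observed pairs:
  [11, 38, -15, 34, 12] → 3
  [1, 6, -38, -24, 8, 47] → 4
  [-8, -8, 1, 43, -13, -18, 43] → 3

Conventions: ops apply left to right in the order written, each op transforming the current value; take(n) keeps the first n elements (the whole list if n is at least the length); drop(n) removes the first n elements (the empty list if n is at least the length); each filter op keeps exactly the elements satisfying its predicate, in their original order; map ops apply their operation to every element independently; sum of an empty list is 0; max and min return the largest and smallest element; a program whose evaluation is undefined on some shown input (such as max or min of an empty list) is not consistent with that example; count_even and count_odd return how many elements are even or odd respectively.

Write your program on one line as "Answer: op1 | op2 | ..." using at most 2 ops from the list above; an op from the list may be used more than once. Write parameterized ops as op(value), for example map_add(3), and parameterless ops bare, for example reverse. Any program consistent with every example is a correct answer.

filter_even | len

Check, running the answer program on each example:
  [11, 38, -15, 34, 12] -> [38, 34, 12] -> 3
  [1, 6, -38, -24, 8, 47] -> [6, -38, -24, 8] -> 4
  [-8, -8, 1, 43, -13, -18, 43] -> [-8, -8, -18] -> 3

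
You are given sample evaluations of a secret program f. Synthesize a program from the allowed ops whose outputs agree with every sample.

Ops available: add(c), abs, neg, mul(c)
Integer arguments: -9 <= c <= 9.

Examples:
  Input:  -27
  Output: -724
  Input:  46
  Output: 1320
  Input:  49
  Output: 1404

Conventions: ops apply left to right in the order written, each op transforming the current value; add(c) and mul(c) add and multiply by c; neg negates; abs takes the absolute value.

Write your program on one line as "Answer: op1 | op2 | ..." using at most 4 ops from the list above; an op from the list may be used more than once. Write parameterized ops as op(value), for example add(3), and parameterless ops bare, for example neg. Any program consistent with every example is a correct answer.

mul(7) | add(8) | mul(-4) | mul(-1)

Check, running the answer program on each example:
  -27 -> -189 -> -181 -> 724 -> -724
  46 -> 322 -> 330 -> -1320 -> 1320
  49 -> 343 -> 351 -> -1404 -> 1404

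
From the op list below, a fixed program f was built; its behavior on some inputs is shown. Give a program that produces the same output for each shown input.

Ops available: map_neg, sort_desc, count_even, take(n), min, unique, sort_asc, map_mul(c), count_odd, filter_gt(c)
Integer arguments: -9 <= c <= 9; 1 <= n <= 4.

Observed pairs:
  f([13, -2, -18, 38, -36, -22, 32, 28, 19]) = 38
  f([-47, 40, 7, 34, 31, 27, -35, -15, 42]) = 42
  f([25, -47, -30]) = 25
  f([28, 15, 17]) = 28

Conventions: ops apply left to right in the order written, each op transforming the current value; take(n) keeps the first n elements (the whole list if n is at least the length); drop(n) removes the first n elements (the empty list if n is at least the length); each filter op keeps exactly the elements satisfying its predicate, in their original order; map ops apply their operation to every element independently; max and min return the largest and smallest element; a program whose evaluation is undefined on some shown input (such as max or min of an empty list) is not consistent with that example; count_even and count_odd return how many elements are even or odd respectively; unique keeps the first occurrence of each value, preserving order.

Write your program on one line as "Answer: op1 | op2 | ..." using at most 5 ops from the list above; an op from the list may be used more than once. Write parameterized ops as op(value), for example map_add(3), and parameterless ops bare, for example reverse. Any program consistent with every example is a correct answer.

sort_desc | take(3) | take(1) | min

Check, running the answer program on each example:
  [13, -2, -18, 38, -36, -22, 32, 28, 19] -> [38, 32, 28, 19, 13, -2, -18, -22, -36] -> [38, 32, 28] -> [38] -> 38
  [-47, 40, 7, 34, 31, 27, -35, -15, 42] -> [42, 40, 34, 31, 27, 7, -15, -35, -47] -> [42, 40, 34] -> [42] -> 42
  [25, -47, -30] -> [25, -30, -47] -> [25, -30, -47] -> [25] -> 25
  [28, 15, 17] -> [28, 17, 15] -> [28, 17, 15] -> [28] -> 28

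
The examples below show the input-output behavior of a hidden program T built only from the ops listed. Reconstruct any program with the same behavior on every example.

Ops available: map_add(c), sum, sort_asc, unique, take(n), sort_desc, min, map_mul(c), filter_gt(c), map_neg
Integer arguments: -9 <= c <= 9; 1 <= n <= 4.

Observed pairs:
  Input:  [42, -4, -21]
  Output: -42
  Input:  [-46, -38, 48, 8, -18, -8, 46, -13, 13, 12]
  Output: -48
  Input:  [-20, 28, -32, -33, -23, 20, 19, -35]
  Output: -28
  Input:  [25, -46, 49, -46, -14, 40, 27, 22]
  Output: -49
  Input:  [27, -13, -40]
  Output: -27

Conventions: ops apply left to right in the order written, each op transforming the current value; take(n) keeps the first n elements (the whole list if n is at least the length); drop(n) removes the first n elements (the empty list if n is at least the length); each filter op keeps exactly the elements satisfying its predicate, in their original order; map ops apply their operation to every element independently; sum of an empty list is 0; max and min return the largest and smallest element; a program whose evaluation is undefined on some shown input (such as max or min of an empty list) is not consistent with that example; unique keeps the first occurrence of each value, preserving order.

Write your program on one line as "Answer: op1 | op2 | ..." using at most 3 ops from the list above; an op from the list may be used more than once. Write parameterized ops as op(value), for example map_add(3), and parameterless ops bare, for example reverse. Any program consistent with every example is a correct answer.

filter_gt(7) | map_neg | min

Check, running the answer program on each example:
  [42, -4, -21] -> [42] -> [-42] -> -42
  [-46, -38, 48, 8, -18, -8, 46, -13, 13, 12] -> [48, 8, 46, 13, 12] -> [-48, -8, -46, -13, -12] -> -48
  [-20, 28, -32, -33, -23, 20, 19, -35] -> [28, 20, 19] -> [-28, -20, -19] -> -28
  [25, -46, 49, -46, -14, 40, 27, 22] -> [25, 49, 40, 27, 22] -> [-25, -49, -40, -27, -22] -> -49
  [27, -13, -40] -> [27] -> [-27] -> -27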